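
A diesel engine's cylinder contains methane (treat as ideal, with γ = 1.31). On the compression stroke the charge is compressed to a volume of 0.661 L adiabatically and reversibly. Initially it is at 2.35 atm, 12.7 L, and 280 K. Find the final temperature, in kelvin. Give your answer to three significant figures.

Adiabatic: T₁V₁^(γ−1) = T₂V₂^(γ−1) ⇒ T₂ = T₁ (V₁/V₂)^(γ−1).
T₂ = 280 × (12.7/0.661)^(0.31) = 700 K.

T₂ ≈ 700 K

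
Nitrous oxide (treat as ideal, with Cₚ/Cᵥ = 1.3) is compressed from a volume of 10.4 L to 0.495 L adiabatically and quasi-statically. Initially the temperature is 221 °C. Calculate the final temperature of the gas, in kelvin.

For a reversible adiabat TV^(γ−1) is constant, so T₂ = T₁ (V₁/V₂)^(γ−1).
T₁ = 221 °C = 494.1 K.
T₂ = 494.1 × (10.4/0.495)^(0.3) = 1232 K.

T₂ ≈ 1230 K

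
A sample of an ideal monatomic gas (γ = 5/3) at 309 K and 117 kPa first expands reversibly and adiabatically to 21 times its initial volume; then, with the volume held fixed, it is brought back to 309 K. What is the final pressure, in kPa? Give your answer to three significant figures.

P₃ ≈ 5.57 kPa

Adiabatic step (PV^γ = const): P₂ = 117×(1/21)^(5/3) = 0.732 kPa; T₂ = 309×(1/21)^(2/3) = 40.6 K.
Isochoric: P₃ = P₂(T₃/T₂) = 0.732 × (309/40.6) = 5.571 kPa.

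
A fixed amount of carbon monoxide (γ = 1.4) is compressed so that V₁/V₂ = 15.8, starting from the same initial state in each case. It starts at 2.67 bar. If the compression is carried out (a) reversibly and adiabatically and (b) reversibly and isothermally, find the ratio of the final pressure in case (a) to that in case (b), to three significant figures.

Isothermal: P_b = P₁(V₁/V₂) = 2.67×15.8.
Adiabatic: P_a = P₁(V₁/V₂)^γ = 2.67×15.8^(1.4).
P_a/P_b = (V₁/V₂)^(γ−1) = 15.8^(0.4) = 3.016.

P_adiabatic / P_isothermal ≈ 3.02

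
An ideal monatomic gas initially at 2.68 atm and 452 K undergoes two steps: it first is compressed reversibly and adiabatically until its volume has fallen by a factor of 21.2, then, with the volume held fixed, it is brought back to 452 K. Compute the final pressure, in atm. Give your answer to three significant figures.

For a monatomic ideal gas γ = 5/3.
Adiabatic step (PV^γ = const): P₂ = 2.68×21.2^(5/3) = 435.2 atm; T₂ = 452×21.2^(2/3) = 3462 K.
Isochoric: P₃ = P₂(T₃/T₂) = 435.2 × (452/3462) = 56.82 atm.

P₃ ≈ 56.8 atm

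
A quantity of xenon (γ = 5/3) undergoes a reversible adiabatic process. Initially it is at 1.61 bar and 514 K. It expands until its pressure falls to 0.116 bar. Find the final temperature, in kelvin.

Along an adiabat T P^((1−γ)/γ) is constant, so T₂ = T₁ (P₂/P₁)^((γ−1)/γ).
T₂ = 514 × (0.116/1.61)^(2/5) = 179.5 K.

T₂ ≈ 179 K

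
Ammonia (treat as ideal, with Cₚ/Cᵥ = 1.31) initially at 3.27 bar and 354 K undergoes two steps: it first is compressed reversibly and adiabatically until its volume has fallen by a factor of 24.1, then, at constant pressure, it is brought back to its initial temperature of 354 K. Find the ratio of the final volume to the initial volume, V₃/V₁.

V₃/V₁ ≈ 0.0155

Adiabatic step: V₂/V₁ = 0.04149; T₂ = T₁·24.1^(0.31) = 949.4 K.
Isobaric step: V₃/V₂ = T₃/T₂ = 354/949.4.
V₃/V₁ = (V₂/V₁)(V₃/V₂) = 0.04149 × (354/949.4) = 0.01547.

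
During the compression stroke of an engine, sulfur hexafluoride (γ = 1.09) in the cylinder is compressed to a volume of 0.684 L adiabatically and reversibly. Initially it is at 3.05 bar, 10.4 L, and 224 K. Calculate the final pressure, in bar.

Since PV^γ is constant along a reversible adiabat, P₂ = P₁ (V₁/V₂)^γ.
P₂ = 3.05 × (10.4/0.684)^(1.09) = 59.25 bar.

P₂ ≈ 59.2 bar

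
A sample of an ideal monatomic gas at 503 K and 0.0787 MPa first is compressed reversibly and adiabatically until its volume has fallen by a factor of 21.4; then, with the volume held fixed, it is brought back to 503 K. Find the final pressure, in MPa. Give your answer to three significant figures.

P₃ ≈ 1.68 MPa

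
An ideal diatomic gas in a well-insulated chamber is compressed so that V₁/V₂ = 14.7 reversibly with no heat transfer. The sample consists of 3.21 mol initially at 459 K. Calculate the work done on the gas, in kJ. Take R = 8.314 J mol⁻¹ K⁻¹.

W ≈ 59.1 kJ

Adiabatic: T₁V₁^(γ−1) = T₂V₂^(γ−1) ⇒ T₂ = T₁ (V₁/V₂)^(γ−1).
γ = 7/5 for a diatomic ideal gas, so γ−1 = 2/5.
T₂ = 459 × 14.7^(2/5) = 1345 K.
Q = 0, so ΔU = W_on_gas = nCᵥΔT with Cᵥ = R/(γ−1) = 20.79 J/(mol·K).
ΔU = 3.21 × 20.79 × (1345 − 459) = 59120 J.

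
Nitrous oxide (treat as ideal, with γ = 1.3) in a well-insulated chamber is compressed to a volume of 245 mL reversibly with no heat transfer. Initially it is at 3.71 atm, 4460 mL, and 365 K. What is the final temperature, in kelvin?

T₂ ≈ 872 K

For a reversible adiabat TV^(γ−1) is constant, so T₂ = T₁ (V₁/V₂)^(γ−1).
T₂ = 365 × (4460/245)^(0.3) = 871.7 K.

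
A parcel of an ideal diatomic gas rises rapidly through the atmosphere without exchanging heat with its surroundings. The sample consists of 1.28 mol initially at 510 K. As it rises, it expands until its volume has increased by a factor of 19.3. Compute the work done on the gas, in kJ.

For a reversible adiabat TV^(γ−1) is constant, so T₂ = T₁ (V₁/V₂)^(γ−1).
γ = 7/5 for a diatomic ideal gas, so γ−1 = 2/5.
T₂ = 510 × (1/19.3)^(2/5) = 156.1 K.
Q = 0, so ΔU = W_on_gas = nCᵥΔT with Cᵥ = R/(γ−1) = 20.79 J/(mol·K).
ΔU = 1.28 × 20.79 × (156.1 − 510) = -9416 J.

W ≈ -9.42 kJ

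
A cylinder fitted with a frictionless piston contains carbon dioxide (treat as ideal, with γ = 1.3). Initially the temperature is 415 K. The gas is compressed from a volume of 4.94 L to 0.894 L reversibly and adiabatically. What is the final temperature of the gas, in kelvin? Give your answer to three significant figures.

For a reversible adiabat TV^(γ−1) is constant, so T₂ = T₁ (V₁/V₂)^(γ−1).
T₂ = 415 × (4.94/0.894)^(0.3) = 693.1 K.

T₂ ≈ 693 K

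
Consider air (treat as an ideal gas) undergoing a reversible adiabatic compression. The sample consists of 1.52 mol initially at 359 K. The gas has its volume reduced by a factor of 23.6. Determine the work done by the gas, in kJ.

Adiabatic: T₁V₁^(γ−1) = T₂V₂^(γ−1) ⇒ T₂ = T₁ (V₁/V₂)^(γ−1).
γ = 7/5 for a diatomic ideal gas, so γ−1 = 2/5.
T₂ = 359 × 23.6^(2/5) = 1271 K.
Q = 0, so ΔU = W_on_gas = nCᵥΔT with Cᵥ = R/(γ−1) = 20.79 J/(mol·K).
ΔU = 1.52 × 20.79 × (1271 − 359) = 28820 J.
Work done by the gas = −ΔU = -28820 J.

W ≈ -28.8 kJ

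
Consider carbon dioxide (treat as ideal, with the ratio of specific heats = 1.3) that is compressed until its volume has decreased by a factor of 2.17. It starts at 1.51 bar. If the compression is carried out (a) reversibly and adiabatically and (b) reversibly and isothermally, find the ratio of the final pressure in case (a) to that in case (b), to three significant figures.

P_adiabatic / P_isothermal ≈ 1.26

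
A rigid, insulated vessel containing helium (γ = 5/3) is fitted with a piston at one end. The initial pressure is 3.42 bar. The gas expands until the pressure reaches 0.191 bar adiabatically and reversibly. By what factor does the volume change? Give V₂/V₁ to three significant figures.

V₂/V₁ ≈ 5.65

From PV^γ = const, V₂/V₁ = (P₁/P₂)^(1/γ).
V₂/V₁ = (3.42/0.191)^(3/5) = 5.647.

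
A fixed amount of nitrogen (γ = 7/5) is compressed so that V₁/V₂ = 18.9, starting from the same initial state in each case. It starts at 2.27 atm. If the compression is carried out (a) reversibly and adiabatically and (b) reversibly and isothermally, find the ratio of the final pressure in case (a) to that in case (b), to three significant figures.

P_adiabatic / P_isothermal ≈ 3.24

Isothermal: P_b = P₁(V₁/V₂) = 2.27×18.9.
Adiabatic: P_a = P₁(V₁/V₂)^γ = 2.27×18.9^(7/5).
P_a/P_b = (V₁/V₂)^(γ−1) = 18.9^(2/5) = 3.24.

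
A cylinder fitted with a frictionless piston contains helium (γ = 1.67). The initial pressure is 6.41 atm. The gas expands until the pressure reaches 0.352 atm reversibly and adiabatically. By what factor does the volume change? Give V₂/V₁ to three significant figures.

V₂/V₁ ≈ 5.68

From PV^γ = const, V₂/V₁ = (P₁/P₂)^(1/γ).
V₂/V₁ = (6.41/0.352)^(0.599) = 5.684.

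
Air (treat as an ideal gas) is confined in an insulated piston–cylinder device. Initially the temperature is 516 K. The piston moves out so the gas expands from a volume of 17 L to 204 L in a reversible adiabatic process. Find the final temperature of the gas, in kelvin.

T₂ ≈ 191 K

For a reversible adiabat TV^(γ−1) is constant, so T₂ = T₁ (V₁/V₂)^(γ−1).
For a diatomic ideal gas γ = 7/5, so γ−1 = 2/5.
T₂ = 516 × (17/204)^(2/5) = 191 K.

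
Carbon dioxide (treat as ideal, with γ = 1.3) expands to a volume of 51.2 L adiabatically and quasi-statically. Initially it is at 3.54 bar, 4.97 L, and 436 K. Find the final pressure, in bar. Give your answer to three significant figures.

P₂ ≈ 0.171 bar

Adiabatic: P₁V₁^γ = P₂V₂^γ ⇒ P₂ = P₁ (V₁/V₂)^γ.
P₂ = 3.54 × (4.97/51.2)^(1.3) = 0.1707 bar.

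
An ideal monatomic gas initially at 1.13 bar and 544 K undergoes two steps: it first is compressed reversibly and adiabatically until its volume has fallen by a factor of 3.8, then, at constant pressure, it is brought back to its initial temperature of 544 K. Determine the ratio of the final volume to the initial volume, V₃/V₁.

V₃/V₁ ≈ 0.108

For a monatomic ideal gas γ = 5/3.
Adiabatic step: V₂/V₁ = 0.2632; T₂ = T₁·3.8^(2/3) = 1325 K.
Isobaric step: V₃/V₂ = T₃/T₂ = 544/1325.
V₃/V₁ = (V₂/V₁)(V₃/V₂) = 0.2632 × (544/1325) = 0.1081.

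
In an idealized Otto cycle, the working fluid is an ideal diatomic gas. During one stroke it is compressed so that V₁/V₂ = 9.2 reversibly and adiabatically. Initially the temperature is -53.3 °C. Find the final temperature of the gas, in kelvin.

T₂ ≈ 534 K

For a reversible adiabat TV^(γ−1) is constant, so T₂ = T₁ (V₁/V₂)^(γ−1).
For a diatomic ideal gas γ = 7/5, so γ−1 = 2/5.
T₁ = -53.3 °C = 219.8 K.
T₂ = 219.8 × 9.2^(2/5) = 534.1 K.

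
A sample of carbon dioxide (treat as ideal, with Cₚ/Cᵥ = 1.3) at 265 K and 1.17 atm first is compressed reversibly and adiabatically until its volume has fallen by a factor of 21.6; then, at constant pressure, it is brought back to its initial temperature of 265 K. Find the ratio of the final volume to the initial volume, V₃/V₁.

V₃/V₁ ≈ 0.0184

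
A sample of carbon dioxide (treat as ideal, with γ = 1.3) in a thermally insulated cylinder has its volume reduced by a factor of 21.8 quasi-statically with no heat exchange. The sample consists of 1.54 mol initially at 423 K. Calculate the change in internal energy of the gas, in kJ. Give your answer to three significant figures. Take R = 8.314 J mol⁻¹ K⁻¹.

ΔU ≈ 27.5 kJ

For a reversible adiabat TV^(γ−1) is constant, so T₂ = T₁ (V₁/V₂)^(γ−1).
T₂ = 423 × 21.8^(0.3) = 1066 K.
Q = 0, so ΔU = W_on_gas = nCᵥΔT with Cᵥ = R/(γ−1) = 27.71 J/(mol·K).
ΔU = 1.54 × 27.71 × (1066 − 423) = 27450 J.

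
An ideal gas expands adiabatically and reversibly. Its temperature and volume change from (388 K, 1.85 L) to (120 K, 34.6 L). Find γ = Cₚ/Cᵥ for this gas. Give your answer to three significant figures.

γ ≈ 1.40

TV^(γ−1) = const ⇒ γ − 1 = ln(T₂/T₁) / ln(V₁/V₂).
γ = 1 + ln(120/388) / ln(1.85/34.6) = 1.401.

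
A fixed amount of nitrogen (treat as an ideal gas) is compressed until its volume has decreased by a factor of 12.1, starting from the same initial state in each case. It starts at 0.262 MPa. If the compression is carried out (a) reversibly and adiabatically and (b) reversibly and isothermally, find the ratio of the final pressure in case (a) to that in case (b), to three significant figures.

For a diatomic ideal gas γ = 7/5.
Isothermal: P_b = P₁(V₁/V₂) = 0.262×12.1.
Adiabatic: P_a = P₁(V₁/V₂)^γ = 0.262×12.1^(7/5).
P_a/P_b = (V₁/V₂)^(γ−1) = 12.1^(2/5) = 2.711.

P_adiabatic / P_isothermal ≈ 2.71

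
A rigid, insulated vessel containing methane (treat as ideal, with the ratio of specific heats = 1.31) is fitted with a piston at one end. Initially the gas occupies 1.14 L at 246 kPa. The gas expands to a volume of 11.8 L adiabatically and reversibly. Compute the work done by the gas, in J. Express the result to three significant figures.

W ≈ 466 J

P₂ = P₁(V₁/V₂)^γ = 246×(1.14/11.8)^(1.31) = 11.52 kPa.
For a reversible adiabat, W_by_gas = (P₁V₁ − P₂V₂)/(γ−1).
W_by = (246000×0.00114 − 11520×0.0118) / (0.31) = 466.3 J.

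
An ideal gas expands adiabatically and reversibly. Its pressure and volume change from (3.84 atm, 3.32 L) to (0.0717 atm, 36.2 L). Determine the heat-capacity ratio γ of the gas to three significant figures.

γ ≈ 1.67

PV^γ = const ⇒ γ = ln(P₂/P₁) / ln(V₁/V₂).
γ = ln(0.0717/3.84) / ln(3.32/36.2) = 1.666.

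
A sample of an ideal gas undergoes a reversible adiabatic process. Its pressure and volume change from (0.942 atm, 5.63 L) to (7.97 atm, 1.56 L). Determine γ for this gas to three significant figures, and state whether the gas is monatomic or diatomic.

PV^γ = const ⇒ γ = ln(P₂/P₁) / ln(V₁/V₂).
γ = ln(7.97/0.942) / ln(5.63/1.56) = 1.664.
γ ≈ 1.66 is close to 5/3, so the gas is monatomic.

γ ≈ 1.66; monatomic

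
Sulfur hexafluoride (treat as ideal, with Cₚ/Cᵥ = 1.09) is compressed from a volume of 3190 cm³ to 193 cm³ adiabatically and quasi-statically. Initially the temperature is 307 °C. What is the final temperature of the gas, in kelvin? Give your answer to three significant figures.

For a reversible adiabat TV^(γ−1) is constant, so T₂ = T₁ (V₁/V₂)^(γ−1).
T₁ = 307 °C = 580.1 K.
T₂ = 580.1 × (3190/193)^(0.09) = 746.8 K.

T₂ ≈ 747 K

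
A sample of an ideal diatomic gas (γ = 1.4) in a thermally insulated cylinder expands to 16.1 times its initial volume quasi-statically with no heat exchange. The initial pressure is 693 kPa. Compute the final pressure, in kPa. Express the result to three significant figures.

Adiabatic: P₁V₁^γ = P₂V₂^γ ⇒ P₂ = P₁ (V₁/V₂)^γ.
P₂ = 693 × (1/16.1)^(1.4) = 14.16 kPa.

P₂ ≈ 14.2 kPa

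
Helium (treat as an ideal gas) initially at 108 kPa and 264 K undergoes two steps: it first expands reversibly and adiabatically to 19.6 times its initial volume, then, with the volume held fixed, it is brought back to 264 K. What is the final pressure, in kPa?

P₃ ≈ 5.51 kPa

For a monatomic ideal gas γ = 5/3.
Adiabatic step (PV^γ = const): P₂ = 108×(1/19.6)^(5/3) = 0.758 kPa; T₂ = 264×(1/19.6)^(2/3) = 36.32 K.
Isochoric: P₃ = P₂(T₃/T₂) = 0.758 × (264/36.32) = 5.51 kPa.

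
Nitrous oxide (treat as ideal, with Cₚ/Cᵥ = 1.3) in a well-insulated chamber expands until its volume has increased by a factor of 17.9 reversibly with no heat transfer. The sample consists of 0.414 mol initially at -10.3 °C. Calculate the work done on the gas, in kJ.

For a reversible adiabat TV^(γ−1) is constant, so T₂ = T₁ (V₁/V₂)^(γ−1).
T₁ = -10.3 °C = 262.8 K.
T₂ = 262.8 × (1/17.9)^(0.3) = 110.6 K.
Q = 0, so ΔU = W_on_gas = nCᵥΔT with Cᵥ = R/(γ−1) = 27.71 J/(mol·K).
ΔU = 0.414 × 27.71 × (110.6 − 262.8) = -1747 J.

W ≈ -1.75 kJ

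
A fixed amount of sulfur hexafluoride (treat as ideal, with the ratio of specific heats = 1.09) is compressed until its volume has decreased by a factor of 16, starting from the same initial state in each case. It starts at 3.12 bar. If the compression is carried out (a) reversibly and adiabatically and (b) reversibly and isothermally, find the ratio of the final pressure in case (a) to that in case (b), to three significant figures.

Isothermal: P_b = P₁(V₁/V₂) = 3.12×16.
Adiabatic: P_a = P₁(V₁/V₂)^γ = 3.12×16^(1.09).
P_a/P_b = (V₁/V₂)^(γ−1) = 16^(0.09) = 1.283.

P_adiabatic / P_isothermal ≈ 1.28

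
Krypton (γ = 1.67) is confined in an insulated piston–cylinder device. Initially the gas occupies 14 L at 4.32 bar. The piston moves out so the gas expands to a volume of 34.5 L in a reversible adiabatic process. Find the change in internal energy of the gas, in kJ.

ΔU ≈ -4.09 kJ

P₂ = P₁(V₁/V₂)^γ = 4.32×(14/34.5)^(1.67) = 0.958 bar.
For a reversible adiabat, W_by_gas = (P₁V₁ − P₂V₂)/(γ−1).
W_by = (432000×0.014 − 95800×0.0345) / (0.67) = 4094 J.
Q = 0 ⇒ ΔU = −W_by = -4094 J.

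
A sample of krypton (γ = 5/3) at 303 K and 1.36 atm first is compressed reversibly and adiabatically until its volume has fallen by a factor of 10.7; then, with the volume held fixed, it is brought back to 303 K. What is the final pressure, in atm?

Adiabatic step (PV^γ = const): P₂ = 1.36×10.7^(5/3) = 70.66 atm; T₂ = 303×10.7^(2/3) = 1471 K.
Isochoric: P₃ = P₂(T₃/T₂) = 70.66 × (303/1471) = 14.55 atm.

P₃ ≈ 14.6 atm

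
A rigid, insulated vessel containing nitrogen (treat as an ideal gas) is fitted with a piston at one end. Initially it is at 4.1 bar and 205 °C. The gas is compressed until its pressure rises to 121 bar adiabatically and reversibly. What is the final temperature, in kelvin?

T₂ ≈ 1260 K

Adiabatic: T₂/T₁ = (P₂/P₁)^((γ−1)/γ).
For a diatomic ideal gas γ = 7/5, so (γ−1)/γ = 2/7.
T₁ = 205 °C = 478.1 K.
T₂ = 478.1 × (121/4.1)^(2/7) = 1258 K.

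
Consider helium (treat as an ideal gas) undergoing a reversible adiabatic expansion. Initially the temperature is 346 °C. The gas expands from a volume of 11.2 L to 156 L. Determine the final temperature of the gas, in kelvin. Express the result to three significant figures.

T₂ ≈ 107 K

For a reversible adiabat TV^(γ−1) is constant, so T₂ = T₁ (V₁/V₂)^(γ−1).
For a monatomic ideal gas γ = 5/3, so γ−1 = 2/3.
T₁ = 346 °C = 619.1 K.
T₂ = 619.1 × (11.2/156)^(2/3) = 107 K.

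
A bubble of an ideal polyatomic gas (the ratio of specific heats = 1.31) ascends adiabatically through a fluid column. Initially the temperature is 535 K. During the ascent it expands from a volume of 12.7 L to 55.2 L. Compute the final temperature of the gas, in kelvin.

T₂ ≈ 339 K

Adiabatic: T₁V₁^(γ−1) = T₂V₂^(γ−1) ⇒ T₂ = T₁ (V₁/V₂)^(γ−1).
T₂ = 535 × (12.7/55.2)^(0.31) = 339.3 K.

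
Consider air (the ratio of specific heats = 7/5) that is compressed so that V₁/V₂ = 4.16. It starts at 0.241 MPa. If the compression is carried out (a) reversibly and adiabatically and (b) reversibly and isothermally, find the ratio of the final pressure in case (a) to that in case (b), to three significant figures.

Isothermal: P_b = P₁(V₁/V₂) = 0.241×4.16.
Adiabatic: P_a = P₁(V₁/V₂)^γ = 0.241×4.16^(7/5).
P_a/P_b = (V₁/V₂)^(γ−1) = 4.16^(2/5) = 1.769.

P_adiabatic / P_isothermal ≈ 1.77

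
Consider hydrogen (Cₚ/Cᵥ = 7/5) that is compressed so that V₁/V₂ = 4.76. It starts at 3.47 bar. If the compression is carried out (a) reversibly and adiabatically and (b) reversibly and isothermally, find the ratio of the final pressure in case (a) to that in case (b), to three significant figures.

P_adiabatic / P_isothermal ≈ 1.87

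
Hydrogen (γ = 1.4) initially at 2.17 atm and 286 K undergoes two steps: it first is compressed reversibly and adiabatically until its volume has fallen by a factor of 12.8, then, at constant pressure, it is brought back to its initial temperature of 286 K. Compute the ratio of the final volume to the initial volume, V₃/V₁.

Adiabatic step: V₂/V₁ = 0.07812; T₂ = T₁·12.8^(0.4) = 793 K.
Isobaric step: V₃/V₂ = T₃/T₂ = 286/793.
V₃/V₁ = (V₂/V₁)(V₃/V₂) = 0.07812 × (286/793) = 0.02818.

V₃/V₁ ≈ 0.0282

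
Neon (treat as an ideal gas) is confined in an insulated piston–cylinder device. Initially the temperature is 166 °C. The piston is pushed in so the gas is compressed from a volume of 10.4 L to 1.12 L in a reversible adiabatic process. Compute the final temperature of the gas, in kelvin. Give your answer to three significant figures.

T₂ ≈ 1940 K

Adiabatic: T₁V₁^(γ−1) = T₂V₂^(γ−1) ⇒ T₂ = T₁ (V₁/V₂)^(γ−1).
For a monatomic ideal gas γ = 5/3, so γ−1 = 2/3.
T₁ = 166 °C = 439.1 K.
T₂ = 439.1 × (10.4/1.12)^(2/3) = 1940 K.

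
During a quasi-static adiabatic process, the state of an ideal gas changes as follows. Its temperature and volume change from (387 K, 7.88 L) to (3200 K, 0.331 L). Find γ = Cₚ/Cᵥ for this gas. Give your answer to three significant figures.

γ ≈ 1.67

TV^(γ−1) = const ⇒ γ − 1 = ln(T₂/T₁) / ln(V₁/V₂).
γ = 1 + ln(3200/387) / ln(7.88/0.331) = 1.666.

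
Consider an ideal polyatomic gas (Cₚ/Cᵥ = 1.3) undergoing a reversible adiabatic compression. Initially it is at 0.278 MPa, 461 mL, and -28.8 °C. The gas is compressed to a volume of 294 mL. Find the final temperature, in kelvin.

T₂ ≈ 280 K

For a reversible adiabat TV^(γ−1) is constant, so T₂ = T₁ (V₁/V₂)^(γ−1).
T₁ = -28.8 °C = 244.3 K.
T₂ = 244.3 × (461/294)^(0.3) = 279.7 K.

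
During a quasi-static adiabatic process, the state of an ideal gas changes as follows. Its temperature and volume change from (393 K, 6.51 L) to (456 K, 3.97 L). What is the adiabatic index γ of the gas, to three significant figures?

γ ≈ 1.30

TV^(γ−1) = const ⇒ γ − 1 = ln(T₂/T₁) / ln(V₁/V₂).
γ = 1 + ln(456/393) / ln(6.51/3.97) = 1.301.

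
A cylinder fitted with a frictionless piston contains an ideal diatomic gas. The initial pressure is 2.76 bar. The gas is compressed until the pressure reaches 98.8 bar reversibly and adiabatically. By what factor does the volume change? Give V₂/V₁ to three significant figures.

V₂/V₁ ≈ 0.0776

From PV^γ = const, V₂/V₁ = (P₁/P₂)^(1/γ).
For a diatomic ideal gas γ = 7/5.
V₂/V₁ = (2.76/98.8)^(5/7) = 0.07764.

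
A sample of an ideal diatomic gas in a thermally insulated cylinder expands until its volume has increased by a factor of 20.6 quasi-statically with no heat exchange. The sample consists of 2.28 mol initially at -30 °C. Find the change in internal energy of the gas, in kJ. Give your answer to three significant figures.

ΔU ≈ -8.09 kJ

For a reversible adiabat TV^(γ−1) is constant, so T₂ = T₁ (V₁/V₂)^(γ−1).
γ = 7/5 for a diatomic ideal gas, so γ−1 = 2/5.
T₁ = -30 °C = 243.1 K.
T₂ = 243.1 × (1/20.6)^(2/5) = 72.5 K.
Q = 0, so ΔU = W_on_gas = nCᵥΔT with Cᵥ = R/(γ−1) = 20.79 J/(mol·K).
ΔU = 2.28 × 20.79 × (72.5 − 243.1) = -8087 J.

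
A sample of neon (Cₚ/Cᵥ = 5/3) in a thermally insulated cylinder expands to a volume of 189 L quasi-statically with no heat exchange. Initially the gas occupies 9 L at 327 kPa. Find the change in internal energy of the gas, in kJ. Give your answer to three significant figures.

P₂ = P₁(V₁/V₂)^γ = 327×(9/189)^(5/3) = 2.046 kPa.
For a reversible adiabat, W_by_gas = (P₁V₁ − P₂V₂)/(γ−1).
W_by = (327000×0.009 − 2046×0.189) / (2/3) = 3835 J.
Q = 0 ⇒ ΔU = −W_by = -3835 J.

ΔU ≈ -3.83 kJ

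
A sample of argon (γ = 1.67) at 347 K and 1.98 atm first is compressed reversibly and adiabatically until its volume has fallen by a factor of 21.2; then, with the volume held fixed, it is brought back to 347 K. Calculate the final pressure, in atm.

P₃ ≈ 42.0 atm

Adiabatic step (PV^γ = const): P₂ = 1.98×21.2^(1.67) = 324.8 atm; T₂ = 347×21.2^(0.67) = 2685 K.
Isochoric: P₃ = P₂(T₃/T₂) = 324.8 × (347/2685) = 41.98 atm.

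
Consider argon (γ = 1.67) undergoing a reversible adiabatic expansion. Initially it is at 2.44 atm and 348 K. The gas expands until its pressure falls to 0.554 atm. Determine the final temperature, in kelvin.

T₂ ≈ 192 K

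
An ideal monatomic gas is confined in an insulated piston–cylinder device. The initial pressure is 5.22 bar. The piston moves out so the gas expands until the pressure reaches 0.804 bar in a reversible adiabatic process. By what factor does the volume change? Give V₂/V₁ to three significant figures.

From PV^γ = const, V₂/V₁ = (P₁/P₂)^(1/γ).
For a monatomic ideal gas γ = 5/3.
V₂/V₁ = (5.22/0.804)^(3/5) = 3.072.

V₂/V₁ ≈ 3.07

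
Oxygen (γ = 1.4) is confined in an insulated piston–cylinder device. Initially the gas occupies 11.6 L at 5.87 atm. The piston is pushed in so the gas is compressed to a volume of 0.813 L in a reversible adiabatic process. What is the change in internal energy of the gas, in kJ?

ΔU ≈ 32.7 kJ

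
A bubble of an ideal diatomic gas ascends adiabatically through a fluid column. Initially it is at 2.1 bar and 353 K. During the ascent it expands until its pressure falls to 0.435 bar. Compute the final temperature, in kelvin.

Along an adiabat T P^((1−γ)/γ) is constant, so T₂ = T₁ (P₂/P₁)^((γ−1)/γ).
For a diatomic ideal gas γ = 7/5, so (γ−1)/γ = 2/7.
T₂ = 353 × (0.435/2.1)^(2/7) = 225.1 K.

T₂ ≈ 225 K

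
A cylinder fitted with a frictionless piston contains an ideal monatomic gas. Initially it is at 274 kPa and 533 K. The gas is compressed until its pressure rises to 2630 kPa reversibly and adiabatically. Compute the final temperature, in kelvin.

T₂ ≈ 1320 K

Along an adiabat T P^((1−γ)/γ) is constant, so T₂ = T₁ (P₂/P₁)^((γ−1)/γ).
For a monatomic ideal gas γ = 5/3, so (γ−1)/γ = 2/5.
T₂ = 533 × (2630/274)^(2/5) = 1317 K.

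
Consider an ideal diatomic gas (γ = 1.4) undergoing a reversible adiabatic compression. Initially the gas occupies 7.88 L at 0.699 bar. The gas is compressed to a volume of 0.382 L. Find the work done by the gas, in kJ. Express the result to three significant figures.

W ≈ -3.24 kJ

P₂ = P₁(V₁/V₂)^γ = 0.699×(7.88/0.382)^(1.4) = 48.39 bar.
For a reversible adiabat, W_by_gas = (P₁V₁ − P₂V₂)/(γ−1).
W_by = (69900×0.00788 − 4.839×10^6×0.000382) / (0.4) = -3244 J.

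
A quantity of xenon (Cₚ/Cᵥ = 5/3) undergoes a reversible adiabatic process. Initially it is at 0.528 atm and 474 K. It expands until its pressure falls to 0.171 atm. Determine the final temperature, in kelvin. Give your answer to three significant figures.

Along an adiabat T P^((1−γ)/γ) is constant, so T₂ = T₁ (P₂/P₁)^((γ−1)/γ).
T₂ = 474 × (0.171/0.528)^(2/5) = 301.9 K.

T₂ ≈ 302 K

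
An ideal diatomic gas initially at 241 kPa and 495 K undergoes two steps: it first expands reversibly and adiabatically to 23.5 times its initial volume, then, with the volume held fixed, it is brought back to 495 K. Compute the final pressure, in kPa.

P₃ ≈ 10.3 kPa

For a diatomic ideal gas γ = 7/5.
Adiabatic step (PV^γ = const): P₂ = 241×(1/23.5)^(7/5) = 2.901 kPa; T₂ = 495×(1/23.5)^(2/5) = 140 K.
Isochoric: P₃ = P₂(T₃/T₂) = 2.901 × (495/140) = 10.26 kPa.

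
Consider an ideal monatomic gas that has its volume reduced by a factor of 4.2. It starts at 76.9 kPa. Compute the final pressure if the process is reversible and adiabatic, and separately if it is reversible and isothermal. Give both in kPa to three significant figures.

For a monatomic ideal gas γ = 5/3.
Isothermal: P₂ = P₁(V₁/V₂) = 76.9×4.2 = 323 kPa.
Adiabatic: P₂ = P₁(V₁/V₂)^γ = 76.9×4.2^(5/3) = 840.8 kPa.

adiabatic: 841 kPa; isothermal: 323 kPa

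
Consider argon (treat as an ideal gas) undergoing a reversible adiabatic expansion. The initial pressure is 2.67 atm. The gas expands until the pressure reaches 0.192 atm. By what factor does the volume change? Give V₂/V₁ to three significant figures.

From PV^γ = const, V₂/V₁ = (P₁/P₂)^(1/γ).
For a monatomic ideal gas γ = 5/3.
V₂/V₁ = (2.67/0.192)^(3/5) = 4.852.

V₂/V₁ ≈ 4.85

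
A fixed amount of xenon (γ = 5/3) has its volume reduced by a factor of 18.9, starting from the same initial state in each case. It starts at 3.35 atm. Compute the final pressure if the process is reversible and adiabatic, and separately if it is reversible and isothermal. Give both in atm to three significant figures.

Isothermal: P₂ = P₁(V₁/V₂) = 3.35×18.9 = 63.31 atm.
Adiabatic: P₂ = P₁(V₁/V₂)^γ = 3.35×18.9^(5/3) = 449.2 atm.

adiabatic: 449 atm; isothermal: 63.3 atm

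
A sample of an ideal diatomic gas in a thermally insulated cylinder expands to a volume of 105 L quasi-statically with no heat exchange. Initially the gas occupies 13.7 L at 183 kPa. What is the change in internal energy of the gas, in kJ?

ΔU ≈ -3.49 kJ

γ = 7/5 for a diatomic ideal gas.
P₂ = P₁(V₁/V₂)^γ = 183×(13.7/105)^(7/5) = 10.57 kPa.
For a reversible adiabat, W_by_gas = (P₁V₁ − P₂V₂)/(γ−1).
W_by = (183000×0.0137 − 10570×0.105) / (2/5) = 3492 J.
Q = 0 ⇒ ΔU = −W_by = -3492 J.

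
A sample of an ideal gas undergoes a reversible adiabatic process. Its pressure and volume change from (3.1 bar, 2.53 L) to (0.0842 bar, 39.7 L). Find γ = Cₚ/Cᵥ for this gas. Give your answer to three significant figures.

γ ≈ 1.31

PV^γ = const ⇒ γ = ln(P₂/P₁) / ln(V₁/V₂).
γ = ln(0.0842/3.1) / ln(2.53/39.7) = 1.31.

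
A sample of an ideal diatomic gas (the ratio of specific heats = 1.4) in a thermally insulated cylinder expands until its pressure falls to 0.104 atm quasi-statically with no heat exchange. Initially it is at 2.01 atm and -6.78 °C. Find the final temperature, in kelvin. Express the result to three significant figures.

T₂ ≈ 114 K

Adiabatic: T₂/T₁ = (P₂/P₁)^((γ−1)/γ).
T₁ = -6.78 °C = 266.4 K.
T₂ = 266.4 × (0.104/2.01)^(0.286) = 114.3 K.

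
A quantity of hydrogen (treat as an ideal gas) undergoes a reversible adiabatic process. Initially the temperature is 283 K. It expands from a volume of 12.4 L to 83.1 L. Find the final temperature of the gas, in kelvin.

For a reversible adiabat TV^(γ−1) is constant, so T₂ = T₁ (V₁/V₂)^(γ−1).
For a diatomic ideal gas γ = 7/5, so γ−1 = 2/5.
T₂ = 283 × (12.4/83.1)^(2/5) = 132.2 K.

T₂ ≈ 132 K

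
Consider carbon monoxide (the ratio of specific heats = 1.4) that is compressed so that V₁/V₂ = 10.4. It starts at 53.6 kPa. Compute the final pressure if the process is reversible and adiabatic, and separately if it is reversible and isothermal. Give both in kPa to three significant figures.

adiabatic: 1420 kPa; isothermal: 557 kPa

Isothermal: P₂ = P₁(V₁/V₂) = 53.6×10.4 = 557.4 kPa.
Adiabatic: P₂ = P₁(V₁/V₂)^γ = 53.6×10.4^(1.4) = 1422 kPa.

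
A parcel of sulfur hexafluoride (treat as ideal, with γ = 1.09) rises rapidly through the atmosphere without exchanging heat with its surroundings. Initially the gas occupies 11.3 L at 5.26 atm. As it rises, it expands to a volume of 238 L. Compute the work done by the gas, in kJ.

W ≈ 16.1 kJ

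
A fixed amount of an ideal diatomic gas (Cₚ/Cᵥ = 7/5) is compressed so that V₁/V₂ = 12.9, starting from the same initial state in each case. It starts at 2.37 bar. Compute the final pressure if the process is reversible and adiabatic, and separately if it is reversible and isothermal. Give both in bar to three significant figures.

adiabatic: 85.0 bar; isothermal: 30.6 bar

Isothermal: P₂ = P₁(V₁/V₂) = 2.37×12.9 = 30.57 bar.
Adiabatic: P₂ = P₁(V₁/V₂)^γ = 2.37×12.9^(7/5) = 85.03 bar.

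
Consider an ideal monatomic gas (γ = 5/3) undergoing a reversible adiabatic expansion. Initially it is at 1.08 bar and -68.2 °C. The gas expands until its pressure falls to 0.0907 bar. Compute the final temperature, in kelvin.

Adiabatic: T₂/T₁ = (P₂/P₁)^((γ−1)/γ).
T₁ = -68.2 °C = 204.9 K.
T₂ = 204.9 × (0.0907/1.08)^(2/5) = 76.09 K.

T₂ ≈ 76.1 K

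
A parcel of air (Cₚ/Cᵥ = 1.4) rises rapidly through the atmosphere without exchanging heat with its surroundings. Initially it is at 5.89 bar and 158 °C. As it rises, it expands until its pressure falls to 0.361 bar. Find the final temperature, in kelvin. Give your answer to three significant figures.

T₂ ≈ 194 K

Along an adiabat T P^((1−γ)/γ) is constant, so T₂ = T₁ (P₂/P₁)^((γ−1)/γ).
T₁ = 158 °C = 431.1 K.
T₂ = 431.1 × (0.361/5.89)^(0.286) = 194.2 K.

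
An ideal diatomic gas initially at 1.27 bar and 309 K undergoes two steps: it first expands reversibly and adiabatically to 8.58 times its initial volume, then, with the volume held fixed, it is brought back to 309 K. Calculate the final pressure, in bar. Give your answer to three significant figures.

For a diatomic ideal gas γ = 7/5.
Adiabatic step (PV^γ = const): P₂ = 1.27×(1/8.58)^(7/5) = 0.06265 bar; T₂ = 309×(1/8.58)^(2/5) = 130.8 K.
Isochoric: P₃ = P₂(T₃/T₂) = 0.06265 × (309/130.8) = 0.148 bar.

P₃ ≈ 0.148 bar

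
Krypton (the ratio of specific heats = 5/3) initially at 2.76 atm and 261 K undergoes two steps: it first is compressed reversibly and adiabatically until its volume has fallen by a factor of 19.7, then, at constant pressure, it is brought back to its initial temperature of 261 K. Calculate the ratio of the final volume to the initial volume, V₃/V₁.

V₃/V₁ ≈ 0.00696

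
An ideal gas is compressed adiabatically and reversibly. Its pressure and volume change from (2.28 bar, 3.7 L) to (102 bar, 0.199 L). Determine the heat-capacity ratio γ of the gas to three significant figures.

γ ≈ 1.30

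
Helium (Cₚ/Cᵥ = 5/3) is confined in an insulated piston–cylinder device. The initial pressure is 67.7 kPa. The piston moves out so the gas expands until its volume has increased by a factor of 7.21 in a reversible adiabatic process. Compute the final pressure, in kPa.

P₂ ≈ 2.52 kPa

Adiabatic: P₁V₁^γ = P₂V₂^γ ⇒ P₂ = P₁ (V₁/V₂)^γ.
P₂ = 67.7 × (1/7.21)^(5/3) = 2.516 kPa.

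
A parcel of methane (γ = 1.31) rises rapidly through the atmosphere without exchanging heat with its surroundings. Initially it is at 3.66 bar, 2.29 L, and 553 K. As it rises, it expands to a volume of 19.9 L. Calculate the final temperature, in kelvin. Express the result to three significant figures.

T₂ ≈ 283 K

For a reversible adiabat TV^(γ−1) is constant, so T₂ = T₁ (V₁/V₂)^(γ−1).
T₂ = 553 × (2.29/19.9)^(0.31) = 282.9 K.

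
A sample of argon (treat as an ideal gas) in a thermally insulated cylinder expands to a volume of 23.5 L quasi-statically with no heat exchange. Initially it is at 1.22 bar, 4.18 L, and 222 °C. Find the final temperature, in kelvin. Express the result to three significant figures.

Adiabatic: T₁V₁^(γ−1) = T₂V₂^(γ−1) ⇒ T₂ = T₁ (V₁/V₂)^(γ−1).
γ = 5/3 for a monatomic ideal gas.
T₁ = 222 °C = 495.1 K.
T₂ = 495.1 × (4.18/23.5)^(2/3) = 156.6 K.

T₂ ≈ 157 K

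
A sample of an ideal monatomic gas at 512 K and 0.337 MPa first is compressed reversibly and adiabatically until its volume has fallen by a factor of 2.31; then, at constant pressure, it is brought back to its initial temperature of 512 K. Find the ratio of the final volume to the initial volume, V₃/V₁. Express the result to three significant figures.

For a monatomic ideal gas γ = 5/3.
Adiabatic step: V₂/V₁ = 0.4329; T₂ = T₁·2.31^(2/3) = 894.7 K.
Isobaric step: V₃/V₂ = T₃/T₂ = 512/894.7.
V₃/V₁ = (V₂/V₁)(V₃/V₂) = 0.4329 × (512/894.7) = 0.2477.

V₃/V₁ ≈ 0.248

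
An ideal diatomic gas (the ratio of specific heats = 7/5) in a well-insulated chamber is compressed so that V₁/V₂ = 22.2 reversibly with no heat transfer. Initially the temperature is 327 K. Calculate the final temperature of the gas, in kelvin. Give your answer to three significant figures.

T₂ ≈ 1130 K

For a reversible adiabat TV^(γ−1) is constant, so T₂ = T₁ (V₁/V₂)^(γ−1).
T₂ = 327 × 22.2^(2/5) = 1130 K.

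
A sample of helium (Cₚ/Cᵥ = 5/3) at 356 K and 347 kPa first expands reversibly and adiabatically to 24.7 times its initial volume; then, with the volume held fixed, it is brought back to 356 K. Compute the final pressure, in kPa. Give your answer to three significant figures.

P₃ ≈ 14.0 kPa

Adiabatic step (PV^γ = const): P₂ = 347×(1/24.7)^(5/3) = 1.656 kPa; T₂ = 356×(1/24.7)^(2/3) = 41.97 K.
Isochoric: P₃ = P₂(T₃/T₂) = 1.656 × (356/41.97) = 14.05 kPa.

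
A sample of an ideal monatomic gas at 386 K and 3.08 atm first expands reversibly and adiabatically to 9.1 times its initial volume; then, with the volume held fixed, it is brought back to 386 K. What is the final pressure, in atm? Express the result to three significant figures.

For a monatomic ideal gas γ = 5/3.
Adiabatic step (PV^γ = const): P₂ = 3.08×(1/9.1)^(5/3) = 0.07765 atm; T₂ = 386×(1/9.1)^(2/3) = 88.56 K.
Isochoric: P₃ = P₂(T₃/T₂) = 0.07765 × (386/88.56) = 0.3385 atm.

P₃ ≈ 0.338 atm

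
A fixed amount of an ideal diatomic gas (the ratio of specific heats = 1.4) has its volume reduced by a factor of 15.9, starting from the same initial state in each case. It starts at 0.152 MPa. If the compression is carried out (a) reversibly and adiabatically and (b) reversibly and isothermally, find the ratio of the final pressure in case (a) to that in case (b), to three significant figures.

P_adiabatic / P_isothermal ≈ 3.02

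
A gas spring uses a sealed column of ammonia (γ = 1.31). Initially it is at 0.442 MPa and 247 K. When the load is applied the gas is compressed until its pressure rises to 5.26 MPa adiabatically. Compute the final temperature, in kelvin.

Along an adiabat T P^((1−γ)/γ) is constant, so T₂ = T₁ (P₂/P₁)^((γ−1)/γ).
T₂ = 247 × (5.26/0.442)^(0.237) = 443.8 K.

T₂ ≈ 444 K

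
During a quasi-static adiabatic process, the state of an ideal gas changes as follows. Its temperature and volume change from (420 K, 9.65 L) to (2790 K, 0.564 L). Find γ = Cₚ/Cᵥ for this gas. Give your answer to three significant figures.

TV^(γ−1) = const ⇒ γ − 1 = ln(T₂/T₁) / ln(V₁/V₂).
γ = 1 + ln(2790/420) / ln(9.65/0.564) = 1.667.

γ ≈ 1.67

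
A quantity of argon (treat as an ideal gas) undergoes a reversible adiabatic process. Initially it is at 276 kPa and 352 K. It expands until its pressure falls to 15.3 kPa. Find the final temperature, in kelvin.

Along an adiabat T P^((1−γ)/γ) is constant, so T₂ = T₁ (P₂/P₁)^((γ−1)/γ).
For a monatomic ideal gas γ = 5/3, so (γ−1)/γ = 2/5.
T₂ = 352 × (15.3/276)^(2/5) = 110.7 K.

T₂ ≈ 111 K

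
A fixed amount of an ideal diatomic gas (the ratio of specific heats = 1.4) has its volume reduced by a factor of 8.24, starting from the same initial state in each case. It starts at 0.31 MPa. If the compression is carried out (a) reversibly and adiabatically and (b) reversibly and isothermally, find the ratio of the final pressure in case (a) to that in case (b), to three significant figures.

Isothermal: P_b = P₁(V₁/V₂) = 0.31×8.24.
Adiabatic: P_a = P₁(V₁/V₂)^γ = 0.31×8.24^(1.4).
P_a/P_b = (V₁/V₂)^(γ−1) = 8.24^(0.4) = 2.325.

P_adiabatic / P_isothermal ≈ 2.32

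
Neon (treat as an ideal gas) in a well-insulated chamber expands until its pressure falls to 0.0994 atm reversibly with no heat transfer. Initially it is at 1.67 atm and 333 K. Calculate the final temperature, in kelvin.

T₂ ≈ 108 K

Along an adiabat T P^((1−γ)/γ) is constant, so T₂ = T₁ (P₂/P₁)^((γ−1)/γ).
For a monatomic ideal gas γ = 5/3, so (γ−1)/γ = 2/5.
T₂ = 333 × (0.0994/1.67)^(2/5) = 107.7 K.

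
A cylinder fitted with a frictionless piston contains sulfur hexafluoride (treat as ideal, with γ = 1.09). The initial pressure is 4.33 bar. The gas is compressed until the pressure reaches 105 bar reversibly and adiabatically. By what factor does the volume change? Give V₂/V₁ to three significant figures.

V₂/V₁ ≈ 0.0537

From PV^γ = const, V₂/V₁ = (P₁/P₂)^(1/γ).
V₂/V₁ = (4.33/105)^(0.917) = 0.05366.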